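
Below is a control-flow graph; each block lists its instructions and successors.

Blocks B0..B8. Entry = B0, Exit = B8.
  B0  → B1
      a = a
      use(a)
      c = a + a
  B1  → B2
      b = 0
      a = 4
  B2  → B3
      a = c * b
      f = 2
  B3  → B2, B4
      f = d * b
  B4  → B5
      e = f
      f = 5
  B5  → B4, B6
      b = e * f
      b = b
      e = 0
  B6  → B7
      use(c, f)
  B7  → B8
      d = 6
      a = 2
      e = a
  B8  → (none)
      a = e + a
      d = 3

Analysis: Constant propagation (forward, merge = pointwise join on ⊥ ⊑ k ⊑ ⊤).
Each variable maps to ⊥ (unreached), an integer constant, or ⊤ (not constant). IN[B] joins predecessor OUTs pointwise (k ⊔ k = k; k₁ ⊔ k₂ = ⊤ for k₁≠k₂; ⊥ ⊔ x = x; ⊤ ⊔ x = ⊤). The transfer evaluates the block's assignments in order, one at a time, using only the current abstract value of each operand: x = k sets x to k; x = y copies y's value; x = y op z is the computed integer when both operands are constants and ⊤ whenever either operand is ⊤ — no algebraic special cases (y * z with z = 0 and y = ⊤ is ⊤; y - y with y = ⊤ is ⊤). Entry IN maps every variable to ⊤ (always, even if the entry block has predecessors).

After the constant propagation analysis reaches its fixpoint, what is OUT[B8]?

Per-block solution:
  B0: | IN=(all ⊤) | OUT=(all ⊤)
  B1: | IN=(all ⊤) | OUT={a:4, b:0; rest ⊤}
  B2: | IN={b:0; rest ⊤} | OUT={b:0, f:2; rest ⊤}
  B3: | IN={b:0, f:2; rest ⊤} | OUT={b:0; rest ⊤}
  B4: | IN=(all ⊤) | OUT={f:5; rest ⊤}
  B5: | IN={f:5; rest ⊤} | OUT={e:0, f:5; rest ⊤}
  B6: | IN={e:0, f:5; rest ⊤} | OUT={e:0, f:5; rest ⊤}
  B7: | IN={e:0, f:5; rest ⊤} | OUT={a:2, d:6, e:2, f:5; rest ⊤}
  B8: | IN={a:2, d:6, e:2, f:5; rest ⊤} | OUT={a:4, d:3, e:2, f:5; rest ⊤}

Merge at B8: IN[B8] = OUT[B7] = {a: 2, b: ⊤, c: ⊤, d: 6, e: 2, f: 5}
Applying B8's transfer function to that IN value gives OUT[B8] (row B8 above).

Answer: {a: 4, b: ⊤, c: ⊤, d: 3, e: 2, f: 5}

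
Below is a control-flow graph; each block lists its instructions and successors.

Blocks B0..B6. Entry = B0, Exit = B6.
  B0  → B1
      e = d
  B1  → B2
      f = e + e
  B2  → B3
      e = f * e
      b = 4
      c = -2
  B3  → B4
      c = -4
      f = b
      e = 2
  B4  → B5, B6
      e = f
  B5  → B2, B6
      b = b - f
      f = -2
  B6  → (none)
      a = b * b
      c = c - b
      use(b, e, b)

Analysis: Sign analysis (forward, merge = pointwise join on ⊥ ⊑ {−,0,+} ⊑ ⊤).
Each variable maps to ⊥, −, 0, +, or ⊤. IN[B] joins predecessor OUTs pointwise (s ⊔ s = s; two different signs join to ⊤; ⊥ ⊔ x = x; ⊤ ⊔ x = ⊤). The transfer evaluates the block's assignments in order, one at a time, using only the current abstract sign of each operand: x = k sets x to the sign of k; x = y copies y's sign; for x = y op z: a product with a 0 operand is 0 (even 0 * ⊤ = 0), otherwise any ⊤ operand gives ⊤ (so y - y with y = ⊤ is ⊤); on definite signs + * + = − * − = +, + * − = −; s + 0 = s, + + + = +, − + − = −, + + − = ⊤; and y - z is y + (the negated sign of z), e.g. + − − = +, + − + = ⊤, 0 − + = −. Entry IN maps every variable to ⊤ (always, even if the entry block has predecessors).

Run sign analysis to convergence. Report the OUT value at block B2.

Per-block solution:
  B0: | IN=(all ⊤) | OUT=(all ⊤)
  B1: | IN=(all ⊤) | OUT=(all ⊤)
  B2: | IN=(all ⊤) | OUT={b:+, c:-; rest ⊤}
  B3: | IN={b:+, c:-; rest ⊤} | OUT={b:+, c:-, e:+, f:+; rest ⊤}
  B4: | IN={b:+, c:-, e:+, f:+; rest ⊤} | OUT={b:+, c:-, e:+, f:+; rest ⊤}
  B5: | IN={b:+, c:-, e:+, f:+; rest ⊤} | OUT={c:-, e:+, f:-; rest ⊤}
  B6: | IN={c:-, e:+; rest ⊤} | OUT={e:+; rest ⊤}

Merge at B2: IN[B2] = OUT[B1] ⊔ OUT[B5] = {a: ⊤, b: ⊤, c: ⊤, d: ⊤, e: ⊤, f: ⊤}
Applying B2's transfer function to that IN value gives OUT[B2] (row B2 above).

Answer: {a: ⊤, b: +, c: -, d: ⊤, e: ⊤, f: ⊤}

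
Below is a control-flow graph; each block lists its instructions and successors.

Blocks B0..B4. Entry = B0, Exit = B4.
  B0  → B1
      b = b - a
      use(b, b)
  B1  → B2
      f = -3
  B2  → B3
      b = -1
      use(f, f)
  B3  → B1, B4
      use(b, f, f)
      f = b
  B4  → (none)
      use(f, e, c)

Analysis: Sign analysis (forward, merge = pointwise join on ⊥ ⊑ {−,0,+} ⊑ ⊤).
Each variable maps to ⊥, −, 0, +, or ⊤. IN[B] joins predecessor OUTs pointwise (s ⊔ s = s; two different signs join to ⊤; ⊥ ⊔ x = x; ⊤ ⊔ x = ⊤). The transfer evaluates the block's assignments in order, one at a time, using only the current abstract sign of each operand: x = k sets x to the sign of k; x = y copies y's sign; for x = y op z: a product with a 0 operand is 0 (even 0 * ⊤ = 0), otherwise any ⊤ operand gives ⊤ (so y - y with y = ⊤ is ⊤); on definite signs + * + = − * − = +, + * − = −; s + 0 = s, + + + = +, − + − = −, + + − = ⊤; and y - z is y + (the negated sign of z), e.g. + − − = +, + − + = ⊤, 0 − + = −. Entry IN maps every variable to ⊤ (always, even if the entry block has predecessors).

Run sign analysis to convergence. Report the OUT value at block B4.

Answer: {a: ⊤, b: -, c: ⊤, d: ⊤, e: ⊤, f: -}

Trace:
Converged values:
  B0:  IN=(all ⊤)  OUT=(all ⊤)
  B1:  IN=(all ⊤)  OUT={f:-; rest ⊤}
  B2:  IN={f:-; rest ⊤}  OUT={b:-, f:-; rest ⊤}
  B3:  IN={b:-, f:-; rest ⊤}  OUT={b:-, f:-; rest ⊤}
  B4:  IN={b:-, f:-; rest ⊤}  OUT={b:-, f:-; rest ⊤}

Merge at B4: IN[B4] = OUT[B3] = {a: ⊤, b: -, c: ⊤, d: ⊤, e: ⊤, f: -}
Applying B4's transfer function to that IN value gives OUT[B4] (row B4 above).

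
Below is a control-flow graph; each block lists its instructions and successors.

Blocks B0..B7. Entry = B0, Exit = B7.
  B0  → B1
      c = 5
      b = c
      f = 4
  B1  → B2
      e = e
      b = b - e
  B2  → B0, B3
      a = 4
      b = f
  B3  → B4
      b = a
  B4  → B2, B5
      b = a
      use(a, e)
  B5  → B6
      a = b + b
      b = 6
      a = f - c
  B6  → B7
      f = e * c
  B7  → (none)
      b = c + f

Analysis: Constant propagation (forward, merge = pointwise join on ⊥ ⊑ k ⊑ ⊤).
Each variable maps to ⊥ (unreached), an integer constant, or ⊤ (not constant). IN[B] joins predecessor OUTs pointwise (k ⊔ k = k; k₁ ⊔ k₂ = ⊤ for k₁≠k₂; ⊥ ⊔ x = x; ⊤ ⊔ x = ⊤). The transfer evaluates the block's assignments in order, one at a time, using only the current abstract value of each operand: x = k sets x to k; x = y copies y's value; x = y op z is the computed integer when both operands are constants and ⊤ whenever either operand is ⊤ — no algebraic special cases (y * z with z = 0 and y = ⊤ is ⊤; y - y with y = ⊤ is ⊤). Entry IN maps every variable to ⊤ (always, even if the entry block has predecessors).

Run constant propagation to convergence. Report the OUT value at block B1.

Per-block solution:
  B0:   IN=(all ⊤)   OUT={b:5, c:5, f:4; rest ⊤}
  B1:   IN={b:5, c:5, f:4; rest ⊤}   OUT={c:5, f:4; rest ⊤}
  B2:   IN={c:5, f:4; rest ⊤}   OUT={a:4, b:4, c:5, f:4; rest ⊤}
  B3:   IN={a:4, b:4, c:5, f:4; rest ⊤}   OUT={a:4, b:4, c:5, f:4; rest ⊤}
  B4:   IN={a:4, b:4, c:5, f:4; rest ⊤}   OUT={a:4, b:4, c:5, f:4; rest ⊤}
  B5:   IN={a:4, b:4, c:5, f:4; rest ⊤}   OUT={a:-1, b:6, c:5, f:4; rest ⊤}
  B6:   IN={a:-1, b:6, c:5, f:4; rest ⊤}   OUT={a:-1, b:6, c:5; rest ⊤}
  B7:   IN={a:-1, b:6, c:5; rest ⊤}   OUT={a:-1, c:5; rest ⊤}

Merge at B1: IN[B1] = OUT[B0] = {a: ⊤, b: 5, c: 5, d: ⊤, e: ⊤, f: 4}
Applying B1's transfer function to that IN value gives OUT[B1] (row B1 above).

Answer: {a: ⊤, b: ⊤, c: 5, d: ⊤, e: ⊤, f: 4}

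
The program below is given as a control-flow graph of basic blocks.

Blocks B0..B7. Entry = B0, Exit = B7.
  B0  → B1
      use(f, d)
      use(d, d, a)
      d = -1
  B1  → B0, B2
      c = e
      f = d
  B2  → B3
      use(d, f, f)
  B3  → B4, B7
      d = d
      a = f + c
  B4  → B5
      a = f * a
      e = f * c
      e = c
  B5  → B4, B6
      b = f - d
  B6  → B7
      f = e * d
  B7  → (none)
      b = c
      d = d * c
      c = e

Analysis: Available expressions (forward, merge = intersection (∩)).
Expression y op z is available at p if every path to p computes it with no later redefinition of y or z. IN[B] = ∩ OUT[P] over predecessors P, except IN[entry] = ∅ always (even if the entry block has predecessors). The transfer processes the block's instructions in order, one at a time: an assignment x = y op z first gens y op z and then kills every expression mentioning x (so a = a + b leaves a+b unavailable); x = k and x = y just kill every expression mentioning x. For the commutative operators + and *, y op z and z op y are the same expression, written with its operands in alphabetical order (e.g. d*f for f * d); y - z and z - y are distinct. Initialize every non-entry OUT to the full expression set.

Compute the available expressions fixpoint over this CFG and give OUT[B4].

Fixpoint table:
  B0:  IN={}  OUT={}
  B1:  IN={}  OUT={}
  B2:  IN={}  OUT={}
  B3:  IN={}  OUT={c+f}
  B4:  IN={c+f}  OUT={c*f, c+f}
  B5:  IN={c*f, c+f}  OUT={c*f, c+f, f-d}
  B6:  IN={c*f, c+f, f-d}  OUT={d*e}
  B7:  IN={}  OUT={}

Merge at B4: IN[B4] = OUT[B3] ∩ OUT[B5] = {c+f}
Applying B4's transfer function to that IN value gives OUT[B4] (row B4 above).

Answer: {c*f, c+f}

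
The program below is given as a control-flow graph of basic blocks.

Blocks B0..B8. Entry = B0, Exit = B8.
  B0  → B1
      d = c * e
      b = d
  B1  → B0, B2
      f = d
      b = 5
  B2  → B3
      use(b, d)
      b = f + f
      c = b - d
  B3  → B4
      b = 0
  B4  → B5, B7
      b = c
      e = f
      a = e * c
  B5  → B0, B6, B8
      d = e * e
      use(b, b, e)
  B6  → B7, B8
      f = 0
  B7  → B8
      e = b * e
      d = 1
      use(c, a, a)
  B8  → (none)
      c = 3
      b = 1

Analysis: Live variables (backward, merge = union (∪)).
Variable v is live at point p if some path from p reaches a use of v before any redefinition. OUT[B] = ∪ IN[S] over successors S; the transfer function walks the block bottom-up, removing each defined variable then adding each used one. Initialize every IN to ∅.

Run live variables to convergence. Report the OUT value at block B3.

Answer: {c, f}

Trace:
Fixpoint table:
  B0: | IN={c, e} | OUT={c, d, e}
  B1: | IN={c, d, e} | OUT={b, c, d, e, f}
  B2: | IN={b, d, f} | OUT={c, f}
  B3: | IN={c, f} | OUT={c, f}
  B4: | IN={c, f} | OUT={a, b, c, e}
  B5: | IN={a, b, c, e} | OUT={a, b, c, e}
  B6: | IN={a, b, c, e} | OUT={a, b, c, e}
  B7: | IN={a, b, c, e} | OUT={}
  B8: | IN={} | OUT={}

Merge at B3: OUT[B3] = IN[B4] = {c, f}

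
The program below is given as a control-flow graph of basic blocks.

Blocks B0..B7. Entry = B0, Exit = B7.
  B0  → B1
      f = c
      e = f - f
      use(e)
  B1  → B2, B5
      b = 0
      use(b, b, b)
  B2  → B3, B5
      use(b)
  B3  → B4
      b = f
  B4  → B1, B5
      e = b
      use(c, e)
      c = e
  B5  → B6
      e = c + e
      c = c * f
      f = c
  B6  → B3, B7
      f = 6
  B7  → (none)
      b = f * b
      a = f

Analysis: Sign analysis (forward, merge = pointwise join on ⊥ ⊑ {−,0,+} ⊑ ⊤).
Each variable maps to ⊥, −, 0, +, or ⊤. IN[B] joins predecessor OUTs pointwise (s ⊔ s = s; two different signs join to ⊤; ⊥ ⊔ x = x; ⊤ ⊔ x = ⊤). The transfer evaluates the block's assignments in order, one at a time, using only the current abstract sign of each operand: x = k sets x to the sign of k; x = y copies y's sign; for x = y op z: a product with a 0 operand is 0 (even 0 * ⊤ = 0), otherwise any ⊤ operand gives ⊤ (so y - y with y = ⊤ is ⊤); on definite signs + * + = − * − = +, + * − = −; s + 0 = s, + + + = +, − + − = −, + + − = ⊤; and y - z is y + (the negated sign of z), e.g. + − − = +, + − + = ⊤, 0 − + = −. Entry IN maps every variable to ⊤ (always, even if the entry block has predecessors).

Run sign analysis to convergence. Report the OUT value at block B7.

Answer: {a: +, b: ⊤, c: ⊤, d: ⊤, e: ⊤, f: +}

Derivation:
Per-block solution:
  B0:   IN=(all ⊤)   OUT=(all ⊤)
  B1:   IN=(all ⊤)   OUT={b:0; rest ⊤}
  B2:   IN={b:0; rest ⊤}   OUT={b:0; rest ⊤}
  B3:   IN=(all ⊤)   OUT=(all ⊤)
  B4:   IN=(all ⊤)   OUT=(all ⊤)
  B5:   IN=(all ⊤)   OUT=(all ⊤)
  B6:   IN=(all ⊤)   OUT={f:+; rest ⊤}
  B7:   IN={f:+; rest ⊤}   OUT={a:+, f:+; rest ⊤}

Merge at B7: IN[B7] = OUT[B6] = {a: ⊤, b: ⊤, c: ⊤, d: ⊤, e: ⊤, f: +}
Applying B7's transfer function to that IN value gives OUT[B7] (row B7 above).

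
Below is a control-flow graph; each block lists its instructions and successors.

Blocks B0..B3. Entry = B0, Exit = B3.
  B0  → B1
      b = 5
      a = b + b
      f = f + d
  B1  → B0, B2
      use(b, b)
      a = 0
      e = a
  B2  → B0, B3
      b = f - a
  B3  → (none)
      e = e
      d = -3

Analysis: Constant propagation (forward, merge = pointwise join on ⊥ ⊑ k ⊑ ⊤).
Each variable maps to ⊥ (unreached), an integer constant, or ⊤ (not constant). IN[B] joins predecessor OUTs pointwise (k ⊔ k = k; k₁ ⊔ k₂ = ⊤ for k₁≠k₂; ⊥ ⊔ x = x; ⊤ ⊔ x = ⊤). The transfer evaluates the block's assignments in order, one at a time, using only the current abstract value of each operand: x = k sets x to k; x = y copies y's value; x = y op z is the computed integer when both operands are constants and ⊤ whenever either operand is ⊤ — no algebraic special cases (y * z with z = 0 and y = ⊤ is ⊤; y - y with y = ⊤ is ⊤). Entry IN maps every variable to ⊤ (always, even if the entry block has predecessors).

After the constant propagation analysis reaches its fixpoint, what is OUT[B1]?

Answer: {a: 0, b: 5, c: ⊤, d: ⊤, e: 0, f: ⊤}

Working:
Fixpoint table:
  B0:  IN=(all ⊤)  OUT={a:10, b:5; rest ⊤}
  B1:  IN={a:10, b:5; rest ⊤}  OUT={a:0, b:5, e:0; rest ⊤}
  B2:  IN={a:0, b:5, e:0; rest ⊤}  OUT={a:0, e:0; rest ⊤}
  B3:  IN={a:0, e:0; rest ⊤}  OUT={a:0, d:-3, e:0; rest ⊤}

Merge at B1: IN[B1] = OUT[B0] = {a: 10, b: 5, c: ⊤, d: ⊤, e: ⊤, f: ⊤}
Applying B1's transfer function to that IN value gives OUT[B1] (row B1 above).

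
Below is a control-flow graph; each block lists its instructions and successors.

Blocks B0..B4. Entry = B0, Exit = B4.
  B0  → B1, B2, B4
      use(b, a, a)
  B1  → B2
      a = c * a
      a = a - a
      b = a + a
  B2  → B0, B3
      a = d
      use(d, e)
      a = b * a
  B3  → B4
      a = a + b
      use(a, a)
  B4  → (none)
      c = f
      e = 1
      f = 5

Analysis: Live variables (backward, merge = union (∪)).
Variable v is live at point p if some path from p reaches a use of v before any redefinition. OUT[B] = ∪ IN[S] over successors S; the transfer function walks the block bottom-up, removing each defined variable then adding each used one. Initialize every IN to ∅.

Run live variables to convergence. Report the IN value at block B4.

Fixpoint table:
  B0:   IN={a, b, c, d, e, f}   OUT={a, b, c, d, e, f}
  B1:   IN={a, c, d, e, f}   OUT={b, c, d, e, f}
  B2:   IN={b, c, d, e, f}   OUT={a, b, c, d, e, f}
  B3:   IN={a, b, f}   OUT={f}
  B4:   IN={f}   OUT={}

B4 is the boundary node: OUT[B4] = {}
Applying B4's transfer function to that OUT value gives IN[B4] (row B4 above).

Answer: {f}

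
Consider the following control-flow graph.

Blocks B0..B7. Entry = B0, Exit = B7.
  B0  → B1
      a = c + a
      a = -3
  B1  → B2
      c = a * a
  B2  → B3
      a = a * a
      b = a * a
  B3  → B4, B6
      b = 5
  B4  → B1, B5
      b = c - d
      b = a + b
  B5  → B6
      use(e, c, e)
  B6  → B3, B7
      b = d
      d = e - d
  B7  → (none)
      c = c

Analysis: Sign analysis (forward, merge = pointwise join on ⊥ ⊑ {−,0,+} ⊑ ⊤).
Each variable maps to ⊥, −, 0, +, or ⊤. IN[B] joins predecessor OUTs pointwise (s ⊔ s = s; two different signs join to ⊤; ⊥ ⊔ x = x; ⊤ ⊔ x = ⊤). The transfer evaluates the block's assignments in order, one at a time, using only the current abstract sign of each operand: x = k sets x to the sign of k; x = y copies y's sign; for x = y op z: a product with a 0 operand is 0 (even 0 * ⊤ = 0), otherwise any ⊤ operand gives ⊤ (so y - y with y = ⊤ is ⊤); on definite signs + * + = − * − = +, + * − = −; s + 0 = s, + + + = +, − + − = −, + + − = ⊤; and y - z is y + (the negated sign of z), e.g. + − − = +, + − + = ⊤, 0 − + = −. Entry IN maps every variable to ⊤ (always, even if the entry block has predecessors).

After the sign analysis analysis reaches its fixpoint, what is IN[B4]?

Fixpoint table:
  B0: | IN=(all ⊤) | OUT={a:-; rest ⊤}
  B1: | IN=(all ⊤) | OUT=(all ⊤)
  B2: | IN=(all ⊤) | OUT=(all ⊤)
  B3: | IN=(all ⊤) | OUT={b:+; rest ⊤}
  B4: | IN={b:+; rest ⊤} | OUT=(all ⊤)
  B5: | IN=(all ⊤) | OUT=(all ⊤)
  B6: | IN=(all ⊤) | OUT=(all ⊤)
  B7: | IN=(all ⊤) | OUT=(all ⊤)

Merge at B4: IN[B4] = OUT[B3] = {a: ⊤, b: +, c: ⊤, d: ⊤, e: ⊤, f: ⊤}

Answer: {a: ⊤, b: +, c: ⊤, d: ⊤, e: ⊤, f: ⊤}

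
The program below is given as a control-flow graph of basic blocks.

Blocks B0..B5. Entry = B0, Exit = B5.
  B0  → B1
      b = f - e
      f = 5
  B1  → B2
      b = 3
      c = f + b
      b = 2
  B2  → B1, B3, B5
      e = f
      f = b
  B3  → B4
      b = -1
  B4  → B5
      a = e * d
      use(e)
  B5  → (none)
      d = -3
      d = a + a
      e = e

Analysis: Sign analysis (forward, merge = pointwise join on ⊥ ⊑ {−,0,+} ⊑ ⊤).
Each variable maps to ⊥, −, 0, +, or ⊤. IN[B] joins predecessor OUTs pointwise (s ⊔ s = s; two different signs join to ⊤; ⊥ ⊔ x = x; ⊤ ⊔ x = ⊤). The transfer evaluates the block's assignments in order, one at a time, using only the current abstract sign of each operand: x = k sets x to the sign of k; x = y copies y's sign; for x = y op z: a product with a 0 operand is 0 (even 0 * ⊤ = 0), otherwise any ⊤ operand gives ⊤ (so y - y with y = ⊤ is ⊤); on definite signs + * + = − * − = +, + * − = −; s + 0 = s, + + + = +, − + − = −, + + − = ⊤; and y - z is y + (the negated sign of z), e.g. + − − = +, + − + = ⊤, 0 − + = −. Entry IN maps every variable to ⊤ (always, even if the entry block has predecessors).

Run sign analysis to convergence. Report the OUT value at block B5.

Per-block solution:
  B0:   IN=(all ⊤)   OUT={f:+; rest ⊤}
  B1:   IN={f:+; rest ⊤}   OUT={b:+, c:+, f:+; rest ⊤}
  B2:   IN={b:+, c:+, f:+; rest ⊤}   OUT={b:+, c:+, e:+, f:+; rest ⊤}
  B3:   IN={b:+, c:+, e:+, f:+; rest ⊤}   OUT={b:-, c:+, e:+, f:+; rest ⊤}
  B4:   IN={b:-, c:+, e:+, f:+; rest ⊤}   OUT={b:-, c:+, e:+, f:+; rest ⊤}
  B5:   IN={c:+, e:+, f:+; rest ⊤}   OUT={c:+, e:+, f:+; rest ⊤}

Merge at B5: IN[B5] = OUT[B2] ⊔ OUT[B4] = {a: ⊤, b: ⊤, c: +, d: ⊤, e: +, f: +}
Applying B5's transfer function to that IN value gives OUT[B5] (row B5 above).

Answer: {a: ⊤, b: ⊤, c: +, d: ⊤, e: +, f: +}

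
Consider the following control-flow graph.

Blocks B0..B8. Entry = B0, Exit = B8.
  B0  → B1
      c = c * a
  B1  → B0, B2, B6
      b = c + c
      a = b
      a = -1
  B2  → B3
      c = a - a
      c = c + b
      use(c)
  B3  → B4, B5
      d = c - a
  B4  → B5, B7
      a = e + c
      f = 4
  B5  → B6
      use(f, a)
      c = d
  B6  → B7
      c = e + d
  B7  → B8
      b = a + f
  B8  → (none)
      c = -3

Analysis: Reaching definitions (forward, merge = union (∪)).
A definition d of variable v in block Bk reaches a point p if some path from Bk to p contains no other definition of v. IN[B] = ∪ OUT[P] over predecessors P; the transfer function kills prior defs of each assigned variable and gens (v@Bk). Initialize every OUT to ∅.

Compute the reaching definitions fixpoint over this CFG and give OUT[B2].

Per-block solution:
  B0: | IN={a@B1, b@B1, c@B0} | OUT={a@B1, b@B1, c@B0}
  B1: | IN={a@B1, b@B1, c@B0} | OUT={a@B1, b@B1, c@B0}
  B2: | IN={a@B1, b@B1, c@B0} | OUT={a@B1, b@B1, c@B2}
  B3: | IN={a@B1, b@B1, c@B2} | OUT={a@B1, b@B1, c@B2, d@B3}
  B4: | IN={a@B1, b@B1, c@B2, d@B3} | OUT={a@B4, b@B1, c@B2, d@B3, f@B4}
  B5: | IN={a@B1, a@B4, b@B1, c@B2, d@B3, f@B4} | OUT={a@B1, a@B4, b@B1, c@B5, d@B3, f@B4}
  B6: | IN={a@B1, a@B4, b@B1, c@B0, c@B5, d@B3, f@B4} | OUT={a@B1, a@B4, b@B1, c@B6, d@B3, f@B4}
  B7: | IN={a@B1, a@B4, b@B1, c@B2, c@B6, d@B3, f@B4} | OUT={a@B1, a@B4, b@B7, c@B2, c@B6, d@B3, f@B4}
  B8: | IN={a@B1, a@B4, b@B7, c@B2, c@B6, d@B3, f@B4} | OUT={a@B1, a@B4, b@B7, c@B8, d@B3, f@B4}

Merge at B2: IN[B2] = OUT[B1] = {a@B1, b@B1, c@B0}
Applying B2's transfer function to that IN value gives OUT[B2] (row B2 above).

Answer: {a@B1, b@B1, c@B2}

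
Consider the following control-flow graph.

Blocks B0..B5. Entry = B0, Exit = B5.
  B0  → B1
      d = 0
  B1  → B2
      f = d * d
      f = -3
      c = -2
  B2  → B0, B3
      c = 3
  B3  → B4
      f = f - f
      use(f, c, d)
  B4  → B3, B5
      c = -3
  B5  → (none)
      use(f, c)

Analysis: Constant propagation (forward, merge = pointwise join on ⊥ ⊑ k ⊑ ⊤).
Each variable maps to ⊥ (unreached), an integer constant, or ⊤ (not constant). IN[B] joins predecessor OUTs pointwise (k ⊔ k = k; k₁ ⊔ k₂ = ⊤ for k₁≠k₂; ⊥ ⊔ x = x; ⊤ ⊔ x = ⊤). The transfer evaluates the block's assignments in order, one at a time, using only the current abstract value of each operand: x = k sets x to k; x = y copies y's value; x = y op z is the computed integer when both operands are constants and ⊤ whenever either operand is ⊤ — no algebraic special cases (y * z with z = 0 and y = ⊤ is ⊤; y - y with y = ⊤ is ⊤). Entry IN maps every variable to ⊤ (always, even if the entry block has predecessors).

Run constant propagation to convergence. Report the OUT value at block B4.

Answer: {a: ⊤, b: ⊤, c: -3, d: 0, e: ⊤, f: ⊤}

Derivation:
Fixpoint table:
  B0:   IN=(all ⊤)   OUT={d:0; rest ⊤}
  B1:   IN={d:0; rest ⊤}   OUT={c:-2, d:0, f:-3; rest ⊤}
  B2:   IN={c:-2, d:0, f:-3; rest ⊤}   OUT={c:3, d:0, f:-3; rest ⊤}
  B3:   IN={d:0; rest ⊤}   OUT={d:0; rest ⊤}
  B4:   IN={d:0; rest ⊤}   OUT={c:-3, d:0; rest ⊤}
  B5:   IN={c:-3, d:0; rest ⊤}   OUT={c:-3, d:0; rest ⊤}

Merge at B4: IN[B4] = OUT[B3] = {a: ⊤, b: ⊤, c: ⊤, d: 0, e: ⊤, f: ⊤}
Applying B4's transfer function to that IN value gives OUT[B4] (row B4 above).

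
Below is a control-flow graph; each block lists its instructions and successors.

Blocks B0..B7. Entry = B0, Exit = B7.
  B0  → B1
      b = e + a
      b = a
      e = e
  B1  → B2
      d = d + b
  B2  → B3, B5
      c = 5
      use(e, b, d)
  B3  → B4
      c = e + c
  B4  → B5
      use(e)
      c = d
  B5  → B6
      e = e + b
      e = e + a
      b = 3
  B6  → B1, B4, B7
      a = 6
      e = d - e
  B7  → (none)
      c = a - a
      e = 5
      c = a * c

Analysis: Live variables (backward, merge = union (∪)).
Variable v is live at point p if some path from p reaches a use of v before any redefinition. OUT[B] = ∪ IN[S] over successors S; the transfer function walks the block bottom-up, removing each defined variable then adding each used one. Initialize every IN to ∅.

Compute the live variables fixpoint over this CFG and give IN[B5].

Converged values:
  B0:  IN={a, d, e}  OUT={a, b, d, e}
  B1:  IN={a, b, d, e}  OUT={a, b, d, e}
  B2:  IN={a, b, d, e}  OUT={a, b, c, d, e}
  B3:  IN={a, b, c, d, e}  OUT={a, b, d, e}
  B4:  IN={a, b, d, e}  OUT={a, b, d, e}
  B5:  IN={a, b, d, e}  OUT={b, d, e}
  B6:  IN={b, d, e}  OUT={a, b, d, e}
  B7:  IN={a}  OUT={}

Merge at B5: OUT[B5] = IN[B6] = {b, d, e}
Applying B5's transfer function to that OUT value gives IN[B5] (row B5 above).

Answer: {a, b, d, e}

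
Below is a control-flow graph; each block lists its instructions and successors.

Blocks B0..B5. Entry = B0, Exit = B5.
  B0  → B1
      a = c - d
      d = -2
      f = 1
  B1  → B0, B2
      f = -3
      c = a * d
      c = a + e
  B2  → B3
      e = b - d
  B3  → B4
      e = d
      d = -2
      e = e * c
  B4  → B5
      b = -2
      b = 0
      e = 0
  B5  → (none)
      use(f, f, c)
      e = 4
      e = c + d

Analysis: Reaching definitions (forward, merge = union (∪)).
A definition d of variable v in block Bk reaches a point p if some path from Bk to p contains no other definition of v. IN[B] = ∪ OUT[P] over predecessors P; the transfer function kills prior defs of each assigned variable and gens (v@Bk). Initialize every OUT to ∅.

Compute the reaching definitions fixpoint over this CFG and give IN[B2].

Fixpoint table:
  B0:  IN={a@B0, c@B1, d@B0, f@B1}  OUT={a@B0, c@B1, d@B0, f@B0}
  B1:  IN={a@B0, c@B1, d@B0, f@B0}  OUT={a@B0, c@B1, d@B0, f@B1}
  B2:  IN={a@B0, c@B1, d@B0, f@B1}  OUT={a@B0, c@B1, d@B0, e@B2, f@B1}
  B3:  IN={a@B0, c@B1, d@B0, e@B2, f@B1}  OUT={a@B0, c@B1, d@B3, e@B3, f@B1}
  B4:  IN={a@B0, c@B1, d@B3, e@B3, f@B1}  OUT={a@B0, b@B4, c@B1, d@B3, e@B4, f@B1}
  B5:  IN={a@B0, b@B4, c@B1, d@B3, e@B4, f@B1}  OUT={a@B0, b@B4, c@B1, d@B3, e@B5, f@B1}

Merge at B2: IN[B2] = OUT[B1] = {a@B0, c@B1, d@B0, f@B1}

Answer: {a@B0, c@B1, d@B0, f@B1}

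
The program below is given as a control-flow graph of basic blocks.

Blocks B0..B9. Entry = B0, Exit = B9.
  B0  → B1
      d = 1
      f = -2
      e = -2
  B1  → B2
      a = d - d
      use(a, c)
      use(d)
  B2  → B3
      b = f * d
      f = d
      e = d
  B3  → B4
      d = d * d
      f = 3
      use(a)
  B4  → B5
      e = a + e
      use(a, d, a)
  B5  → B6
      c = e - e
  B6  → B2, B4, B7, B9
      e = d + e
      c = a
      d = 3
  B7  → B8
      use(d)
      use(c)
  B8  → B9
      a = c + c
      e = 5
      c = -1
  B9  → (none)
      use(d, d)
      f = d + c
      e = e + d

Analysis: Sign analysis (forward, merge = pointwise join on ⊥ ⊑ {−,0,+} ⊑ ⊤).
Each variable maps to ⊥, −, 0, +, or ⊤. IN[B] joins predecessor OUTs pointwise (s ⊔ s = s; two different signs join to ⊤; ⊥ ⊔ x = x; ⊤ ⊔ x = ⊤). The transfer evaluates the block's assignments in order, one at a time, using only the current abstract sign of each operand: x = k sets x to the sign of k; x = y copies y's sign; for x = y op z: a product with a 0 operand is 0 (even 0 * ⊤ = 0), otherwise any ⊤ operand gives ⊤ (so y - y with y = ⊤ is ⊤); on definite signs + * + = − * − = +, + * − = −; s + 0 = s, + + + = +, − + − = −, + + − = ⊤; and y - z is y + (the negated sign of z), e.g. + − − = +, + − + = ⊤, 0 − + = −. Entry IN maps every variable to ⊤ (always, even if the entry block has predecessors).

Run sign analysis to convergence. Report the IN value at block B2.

Answer: {a: ⊤, b: ⊤, c: ⊤, d: +, e: ⊤, f: ⊤}

Working:
Per-block solution:
  B0:   IN=(all ⊤)   OUT={d:+, e:-, f:-; rest ⊤}
  B1:   IN={d:+, e:-, f:-; rest ⊤}   OUT={d:+, e:-, f:-; rest ⊤}
  B2:   IN={d:+; rest ⊤}   OUT={d:+, e:+, f:+; rest ⊤}
  B3:   IN={d:+, e:+, f:+; rest ⊤}   OUT={d:+, e:+, f:+; rest ⊤}
  B4:   IN={d:+, f:+; rest ⊤}   OUT={d:+, f:+; rest ⊤}
  B5:   IN={d:+, f:+; rest ⊤}   OUT={d:+, f:+; rest ⊤}
  B6:   IN={d:+, f:+; rest ⊤}   OUT={d:+, f:+; rest ⊤}
  B7:   IN={d:+, f:+; rest ⊤}   OUT={d:+, f:+; rest ⊤}
  B8:   IN={d:+, f:+; rest ⊤}   OUT={c:-, d:+, e:+, f:+; rest ⊤}
  B9:   IN={d:+, f:+; rest ⊤}   OUT={d:+; rest ⊤}

Merge at B2: IN[B2] = OUT[B1] ⊔ OUT[B6] = {a: ⊤, b: ⊤, c: ⊤, d: +, e: ⊤, f: ⊤}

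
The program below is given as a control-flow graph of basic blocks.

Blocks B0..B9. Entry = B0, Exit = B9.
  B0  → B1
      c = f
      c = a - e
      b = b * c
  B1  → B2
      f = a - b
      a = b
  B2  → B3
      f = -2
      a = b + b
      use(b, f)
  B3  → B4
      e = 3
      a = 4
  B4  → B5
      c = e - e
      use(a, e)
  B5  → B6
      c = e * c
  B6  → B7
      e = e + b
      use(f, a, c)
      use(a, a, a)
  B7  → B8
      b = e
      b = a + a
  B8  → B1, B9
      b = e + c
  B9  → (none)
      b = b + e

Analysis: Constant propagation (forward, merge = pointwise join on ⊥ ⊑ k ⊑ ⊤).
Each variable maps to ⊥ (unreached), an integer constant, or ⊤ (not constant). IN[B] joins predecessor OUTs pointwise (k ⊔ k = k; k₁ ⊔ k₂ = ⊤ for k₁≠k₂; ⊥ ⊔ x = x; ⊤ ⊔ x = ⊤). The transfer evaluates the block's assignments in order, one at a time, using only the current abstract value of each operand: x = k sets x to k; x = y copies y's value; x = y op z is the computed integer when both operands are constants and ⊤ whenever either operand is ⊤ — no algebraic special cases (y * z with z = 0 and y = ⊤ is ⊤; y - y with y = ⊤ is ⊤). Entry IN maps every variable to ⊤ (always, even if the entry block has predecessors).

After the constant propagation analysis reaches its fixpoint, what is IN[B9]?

Converged values:
  B0: | IN=(all ⊤) | OUT=(all ⊤)
  B1: | IN=(all ⊤) | OUT=(all ⊤)
  B2: | IN=(all ⊤) | OUT={f:-2; rest ⊤}
  B3: | IN={f:-2; rest ⊤} | OUT={a:4, e:3, f:-2; rest ⊤}
  B4: | IN={a:4, e:3, f:-2; rest ⊤} | OUT={a:4, c:0, e:3, f:-2; rest ⊤}
  B5: | IN={a:4, c:0, e:3, f:-2; rest ⊤} | OUT={a:4, c:0, e:3, f:-2; rest ⊤}
  B6: | IN={a:4, c:0, e:3, f:-2; rest ⊤} | OUT={a:4, c:0, f:-2; rest ⊤}
  B7: | IN={a:4, c:0, f:-2; rest ⊤} | OUT={a:4, b:8, c:0, f:-2; rest ⊤}
  B8: | IN={a:4, b:8, c:0, f:-2; rest ⊤} | OUT={a:4, c:0, f:-2; rest ⊤}
  B9: | IN={a:4, c:0, f:-2; rest ⊤} | OUT={a:4, c:0, f:-2; rest ⊤}

Merge at B9: IN[B9] = OUT[B8] = {a: 4, b: ⊤, c: 0, d: ⊤, e: ⊤, f: -2}

Answer: {a: 4, b: ⊤, c: 0, d: ⊤, e: ⊤, f: -2}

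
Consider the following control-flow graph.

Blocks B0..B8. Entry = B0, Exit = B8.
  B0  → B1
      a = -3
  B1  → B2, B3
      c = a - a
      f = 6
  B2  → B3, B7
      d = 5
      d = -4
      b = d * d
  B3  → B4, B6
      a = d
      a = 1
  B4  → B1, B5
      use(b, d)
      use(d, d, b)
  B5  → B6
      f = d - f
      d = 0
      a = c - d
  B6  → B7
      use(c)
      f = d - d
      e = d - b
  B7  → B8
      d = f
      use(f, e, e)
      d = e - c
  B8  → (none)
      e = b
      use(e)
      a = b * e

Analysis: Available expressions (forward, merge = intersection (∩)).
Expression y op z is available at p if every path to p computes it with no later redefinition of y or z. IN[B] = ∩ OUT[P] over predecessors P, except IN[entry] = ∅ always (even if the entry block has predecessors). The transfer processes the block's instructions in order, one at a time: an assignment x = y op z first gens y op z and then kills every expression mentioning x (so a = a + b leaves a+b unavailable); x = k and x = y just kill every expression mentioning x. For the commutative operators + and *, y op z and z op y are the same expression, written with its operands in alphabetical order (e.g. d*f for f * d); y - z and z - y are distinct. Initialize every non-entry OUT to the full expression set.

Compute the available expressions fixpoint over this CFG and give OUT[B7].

Answer: {e-c}

Working:
Fixpoint table:
  B0: | IN={} | OUT={}
  B1: | IN={} | OUT={a-a}
  B2: | IN={a-a} | OUT={a-a, d*d}
  B3: | IN={a-a} | OUT={}
  B4: | IN={} | OUT={}
  B5: | IN={} | OUT={c-d}
  B6: | IN={} | OUT={d-b, d-d}
  B7: | IN={} | OUT={e-c}
  B8: | IN={e-c} | OUT={b*e}

Merge at B7: IN[B7] = OUT[B2] ∩ OUT[B6] = {}
Applying B7's transfer function to that IN value gives OUT[B7] (row B7 above).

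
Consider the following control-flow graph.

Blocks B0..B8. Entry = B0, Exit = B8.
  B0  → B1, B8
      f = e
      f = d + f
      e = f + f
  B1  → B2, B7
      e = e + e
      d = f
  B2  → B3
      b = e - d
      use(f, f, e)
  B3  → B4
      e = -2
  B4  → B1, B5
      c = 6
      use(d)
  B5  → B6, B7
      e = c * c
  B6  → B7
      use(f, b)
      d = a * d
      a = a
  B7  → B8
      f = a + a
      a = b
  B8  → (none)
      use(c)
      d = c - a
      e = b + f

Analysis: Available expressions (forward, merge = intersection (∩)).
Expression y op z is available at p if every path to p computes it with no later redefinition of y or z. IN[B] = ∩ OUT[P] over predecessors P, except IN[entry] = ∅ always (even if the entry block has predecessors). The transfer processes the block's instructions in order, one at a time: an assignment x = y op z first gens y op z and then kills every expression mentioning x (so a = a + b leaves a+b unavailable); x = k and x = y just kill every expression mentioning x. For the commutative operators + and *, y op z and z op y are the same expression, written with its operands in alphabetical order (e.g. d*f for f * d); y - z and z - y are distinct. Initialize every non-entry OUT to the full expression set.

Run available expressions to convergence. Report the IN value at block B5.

Fixpoint table:
  B0: | IN={} | OUT={f+f}
  B1: | IN={f+f} | OUT={f+f}
  B2: | IN={f+f} | OUT={e-d, f+f}
  B3: | IN={e-d, f+f} | OUT={f+f}
  B4: | IN={f+f} | OUT={f+f}
  B5: | IN={f+f} | OUT={c*c, f+f}
  B6: | IN={c*c, f+f} | OUT={c*c, f+f}
  B7: | IN={f+f} | OUT={}
  B8: | IN={} | OUT={b+f, c-a}

Merge at B5: IN[B5] = OUT[B4] = {f+f}

Answer: {f+f}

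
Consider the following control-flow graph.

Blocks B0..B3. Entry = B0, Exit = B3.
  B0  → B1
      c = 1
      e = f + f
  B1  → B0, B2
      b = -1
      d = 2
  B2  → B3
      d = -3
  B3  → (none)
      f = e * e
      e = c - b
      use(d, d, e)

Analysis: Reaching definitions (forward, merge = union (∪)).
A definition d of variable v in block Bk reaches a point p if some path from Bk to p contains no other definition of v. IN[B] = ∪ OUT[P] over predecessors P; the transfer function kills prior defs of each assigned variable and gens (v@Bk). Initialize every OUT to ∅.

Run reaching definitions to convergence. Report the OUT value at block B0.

Fixpoint table:
  B0: | IN={b@B1, c@B0, d@B1, e@B0} | OUT={b@B1, c@B0, d@B1, e@B0}
  B1: | IN={b@B1, c@B0, d@B1, e@B0} | OUT={b@B1, c@B0, d@B1, e@B0}
  B2: | IN={b@B1, c@B0, d@B1, e@B0} | OUT={b@B1, c@B0, d@B2, e@B0}
  B3: | IN={b@B1, c@B0, d@B2, e@B0} | OUT={b@B1, c@B0, d@B2, e@B3, f@B3}

Merge at B0 (entry node, so the boundary value {} is joined with the incoming edge(s)): IN[B0] = {} ⊔ OUT[B1] = {b@B1, c@B0, d@B1, e@B0}
Applying B0's transfer function to that IN value gives OUT[B0] (row B0 above).

Answer: {b@B1, c@B0, d@B1, e@B0}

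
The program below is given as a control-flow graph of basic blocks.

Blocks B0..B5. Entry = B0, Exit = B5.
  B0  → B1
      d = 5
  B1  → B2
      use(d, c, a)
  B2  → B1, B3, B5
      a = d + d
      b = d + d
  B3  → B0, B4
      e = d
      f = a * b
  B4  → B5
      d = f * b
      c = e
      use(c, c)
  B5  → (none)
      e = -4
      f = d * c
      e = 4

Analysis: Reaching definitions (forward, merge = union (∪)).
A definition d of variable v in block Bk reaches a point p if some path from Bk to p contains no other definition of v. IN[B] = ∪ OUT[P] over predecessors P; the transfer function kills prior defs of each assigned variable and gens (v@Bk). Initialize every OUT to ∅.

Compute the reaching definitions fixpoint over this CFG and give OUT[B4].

Answer: {a@B2, b@B2, c@B4, d@B4, e@B3, f@B3}

Working:
Per-block solution:
  B0: | IN={a@B2, b@B2, d@B0, e@B3, f@B3} | OUT={a@B2, b@B2, d@B0, e@B3, f@B3}
  B1: | IN={a@B2, b@B2, d@B0, e@B3, f@B3} | OUT={a@B2, b@B2, d@B0, e@B3, f@B3}
  B2: | IN={a@B2, b@B2, d@B0, e@B3, f@B3} | OUT={a@B2, b@B2, d@B0, e@B3, f@B3}
  B3: | IN={a@B2, b@B2, d@B0, e@B3, f@B3} | OUT={a@B2, b@B2, d@B0, e@B3, f@B3}
  B4: | IN={a@B2, b@B2, d@B0, e@B3, f@B3} | OUT={a@B2, b@B2, c@B4, d@B4, e@B3, f@B3}
  B5: | IN={a@B2, b@B2, c@B4, d@B0, d@B4, e@B3, f@B3} | OUT={a@B2, b@B2, c@B4, d@B0, d@B4, e@B5, f@B5}

Merge at B4: IN[B4] = OUT[B3] = {a@B2, b@B2, d@B0, e@B3, f@B3}
Applying B4's transfer function to that IN value gives OUT[B4] (row B4 above).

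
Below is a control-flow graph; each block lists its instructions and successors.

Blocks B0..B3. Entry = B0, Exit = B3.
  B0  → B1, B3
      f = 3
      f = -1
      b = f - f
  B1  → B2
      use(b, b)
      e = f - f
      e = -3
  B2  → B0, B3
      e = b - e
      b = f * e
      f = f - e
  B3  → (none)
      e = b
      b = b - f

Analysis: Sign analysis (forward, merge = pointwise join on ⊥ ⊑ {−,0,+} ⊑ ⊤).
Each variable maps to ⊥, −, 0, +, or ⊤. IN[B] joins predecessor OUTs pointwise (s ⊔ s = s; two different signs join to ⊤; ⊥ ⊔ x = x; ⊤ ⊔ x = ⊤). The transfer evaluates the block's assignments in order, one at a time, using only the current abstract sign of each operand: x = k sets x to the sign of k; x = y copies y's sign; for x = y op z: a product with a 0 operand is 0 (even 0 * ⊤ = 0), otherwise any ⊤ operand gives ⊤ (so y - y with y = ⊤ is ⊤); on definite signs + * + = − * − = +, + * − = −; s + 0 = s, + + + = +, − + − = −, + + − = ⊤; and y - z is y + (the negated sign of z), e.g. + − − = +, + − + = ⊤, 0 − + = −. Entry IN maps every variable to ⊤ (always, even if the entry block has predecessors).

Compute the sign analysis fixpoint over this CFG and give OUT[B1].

Answer: {a: ⊤, b: ⊤, c: ⊤, d: ⊤, e: -, f: -}

Derivation:
Converged values:
  B0:   IN=(all ⊤)   OUT={f:-; rest ⊤}
  B1:   IN={f:-; rest ⊤}   OUT={e:-, f:-; rest ⊤}
  B2:   IN={e:-, f:-; rest ⊤}   OUT=(all ⊤)
  B3:   IN=(all ⊤)   OUT=(all ⊤)

Merge at B1: IN[B1] = OUT[B0] = {a: ⊤, b: ⊤, c: ⊤, d: ⊤, e: ⊤, f: -}
Applying B1's transfer function to that IN value gives OUT[B1] (row B1 above).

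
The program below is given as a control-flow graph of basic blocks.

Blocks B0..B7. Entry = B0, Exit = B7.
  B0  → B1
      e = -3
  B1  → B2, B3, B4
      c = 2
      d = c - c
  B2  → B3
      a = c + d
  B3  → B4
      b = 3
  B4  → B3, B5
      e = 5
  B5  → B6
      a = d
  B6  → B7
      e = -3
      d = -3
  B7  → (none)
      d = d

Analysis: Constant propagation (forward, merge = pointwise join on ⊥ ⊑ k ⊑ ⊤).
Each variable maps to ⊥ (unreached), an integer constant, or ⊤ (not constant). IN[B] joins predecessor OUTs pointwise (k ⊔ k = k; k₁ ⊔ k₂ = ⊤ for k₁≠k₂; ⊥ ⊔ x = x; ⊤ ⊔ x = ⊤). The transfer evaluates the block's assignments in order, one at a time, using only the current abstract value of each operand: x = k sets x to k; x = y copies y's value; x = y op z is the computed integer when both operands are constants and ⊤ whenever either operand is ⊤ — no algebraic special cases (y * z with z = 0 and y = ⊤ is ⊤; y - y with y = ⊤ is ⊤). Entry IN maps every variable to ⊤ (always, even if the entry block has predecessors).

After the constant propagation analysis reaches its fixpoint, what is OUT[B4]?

Converged values:
  B0: | IN=(all ⊤) | OUT={e:-3; rest ⊤}
  B1: | IN={e:-3; rest ⊤} | OUT={c:2, d:0, e:-3; rest ⊤}
  B2: | IN={c:2, d:0, e:-3; rest ⊤} | OUT={a:2, c:2, d:0, e:-3; rest ⊤}
  B3: | IN={c:2, d:0; rest ⊤} | OUT={b:3, c:2, d:0; rest ⊤}
  B4: | IN={c:2, d:0; rest ⊤} | OUT={c:2, d:0, e:5; rest ⊤}
  B5: | IN={c:2, d:0, e:5; rest ⊤} | OUT={a:0, c:2, d:0, e:5; rest ⊤}
  B6: | IN={a:0, c:2, d:0, e:5; rest ⊤} | OUT={a:0, c:2, d:-3, e:-3; rest ⊤}
  B7: | IN={a:0, c:2, d:-3, e:-3; rest ⊤} | OUT={a:0, c:2, d:-3, e:-3; rest ⊤}

Merge at B4: IN[B4] = OUT[B1] ⊔ OUT[B3] = {a: ⊤, b: ⊤, c: 2, d: 0, e: ⊤, f: ⊤}
Applying B4's transfer function to that IN value gives OUT[B4] (row B4 above).

Answer: {a: ⊤, b: ⊤, c: 2, d: 0, e: 5, f: ⊤}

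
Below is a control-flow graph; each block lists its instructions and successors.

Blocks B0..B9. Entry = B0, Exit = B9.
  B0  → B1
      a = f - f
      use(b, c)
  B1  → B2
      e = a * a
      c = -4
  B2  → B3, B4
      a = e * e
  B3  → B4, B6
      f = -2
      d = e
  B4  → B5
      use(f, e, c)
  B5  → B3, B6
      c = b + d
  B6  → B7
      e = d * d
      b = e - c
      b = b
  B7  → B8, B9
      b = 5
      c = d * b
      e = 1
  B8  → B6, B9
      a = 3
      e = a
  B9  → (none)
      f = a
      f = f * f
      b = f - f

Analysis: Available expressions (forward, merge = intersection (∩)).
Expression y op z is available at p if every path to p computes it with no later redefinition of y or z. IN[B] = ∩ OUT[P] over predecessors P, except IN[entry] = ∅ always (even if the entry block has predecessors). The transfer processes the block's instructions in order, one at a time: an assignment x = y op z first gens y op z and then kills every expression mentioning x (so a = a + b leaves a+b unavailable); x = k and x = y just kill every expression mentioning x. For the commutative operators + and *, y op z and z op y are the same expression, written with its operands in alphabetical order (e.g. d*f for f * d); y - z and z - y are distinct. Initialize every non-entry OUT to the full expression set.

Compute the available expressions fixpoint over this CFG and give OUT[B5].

Fixpoint table:
  B0: | IN={} | OUT={f-f}
  B1: | IN={f-f} | OUT={a*a, f-f}
  B2: | IN={a*a, f-f} | OUT={e*e, f-f}
  B3: | IN={e*e} | OUT={e*e}
  B4: | IN={e*e} | OUT={e*e}
  B5: | IN={e*e} | OUT={b+d, e*e}
  B6: | IN={} | OUT={d*d, e-c}
  B7: | IN={d*d, e-c} | OUT={b*d, d*d}
  B8: | IN={b*d, d*d} | OUT={b*d, d*d}
  B9: | IN={b*d, d*d} | OUT={d*d, f-f}

Merge at B5: IN[B5] = OUT[B4] = {e*e}
Applying B5's transfer function to that IN value gives OUT[B5] (row B5 above).

Answer: {b+d, e*e}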